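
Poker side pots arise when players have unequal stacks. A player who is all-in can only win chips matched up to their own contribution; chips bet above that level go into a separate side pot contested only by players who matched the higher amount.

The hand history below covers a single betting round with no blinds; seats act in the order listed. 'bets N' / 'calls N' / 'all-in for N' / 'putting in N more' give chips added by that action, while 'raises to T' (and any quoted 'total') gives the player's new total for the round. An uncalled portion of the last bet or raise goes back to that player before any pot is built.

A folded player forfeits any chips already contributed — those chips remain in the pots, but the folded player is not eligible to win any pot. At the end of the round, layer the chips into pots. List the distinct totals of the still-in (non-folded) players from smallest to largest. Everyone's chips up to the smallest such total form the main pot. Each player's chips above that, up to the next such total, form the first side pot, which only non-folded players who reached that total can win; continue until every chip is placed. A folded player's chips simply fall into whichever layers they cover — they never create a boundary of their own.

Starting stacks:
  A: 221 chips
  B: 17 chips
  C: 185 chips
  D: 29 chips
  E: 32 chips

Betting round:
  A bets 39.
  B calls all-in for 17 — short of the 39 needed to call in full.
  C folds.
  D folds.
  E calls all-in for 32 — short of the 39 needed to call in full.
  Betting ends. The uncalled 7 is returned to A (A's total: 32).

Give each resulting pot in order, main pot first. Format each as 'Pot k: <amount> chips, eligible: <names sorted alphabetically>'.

Contributions (after 7 returned to A): A=32, B=17, E=32
Folded: C, D
Pot levels (distinct totals of non-folded players): 17, 32
Layer 1-17: 17 each from A, B, E = 17*3 = 51 chips; eligible A, B, E
Layer 18-32: 15 each from A, E = 15*2 = 30 chips; eligible A, E

Pot 1: 51 chips, eligible: A, B, E
Pot 2: 30 chips, eligible: A, E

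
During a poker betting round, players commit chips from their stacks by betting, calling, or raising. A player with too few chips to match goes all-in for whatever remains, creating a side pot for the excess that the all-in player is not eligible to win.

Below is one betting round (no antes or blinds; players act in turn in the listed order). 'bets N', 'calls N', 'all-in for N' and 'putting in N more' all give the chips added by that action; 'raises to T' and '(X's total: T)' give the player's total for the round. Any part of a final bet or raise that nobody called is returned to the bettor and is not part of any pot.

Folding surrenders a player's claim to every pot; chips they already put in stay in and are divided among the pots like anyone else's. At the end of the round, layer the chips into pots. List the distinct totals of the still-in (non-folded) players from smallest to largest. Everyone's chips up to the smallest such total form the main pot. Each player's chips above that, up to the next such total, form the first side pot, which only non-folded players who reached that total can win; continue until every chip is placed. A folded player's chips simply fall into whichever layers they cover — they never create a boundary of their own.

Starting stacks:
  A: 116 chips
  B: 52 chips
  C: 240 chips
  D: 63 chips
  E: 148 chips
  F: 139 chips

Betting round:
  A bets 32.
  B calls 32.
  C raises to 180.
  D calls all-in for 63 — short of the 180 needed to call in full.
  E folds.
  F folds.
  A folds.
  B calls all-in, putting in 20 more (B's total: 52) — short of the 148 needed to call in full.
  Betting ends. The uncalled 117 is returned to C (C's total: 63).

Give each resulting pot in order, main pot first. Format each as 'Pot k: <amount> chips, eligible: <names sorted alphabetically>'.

Pot 1: 188 chips, eligible: B, C, D
Pot 2: 22 chips, eligible: C, D

Derivation:
Contributions (after 117 returned to C): A=32, B=52, C=63, D=63
Folded: A, E, F
Pot levels (distinct totals of non-folded players): 52, 63
Layer 1-52: A 32 + B 52 + C 52 + D 52 = 188 chips; eligible B, C, D
Layer 53-63: 11 each from C, D = 11*2 = 22 chips; eligible C, D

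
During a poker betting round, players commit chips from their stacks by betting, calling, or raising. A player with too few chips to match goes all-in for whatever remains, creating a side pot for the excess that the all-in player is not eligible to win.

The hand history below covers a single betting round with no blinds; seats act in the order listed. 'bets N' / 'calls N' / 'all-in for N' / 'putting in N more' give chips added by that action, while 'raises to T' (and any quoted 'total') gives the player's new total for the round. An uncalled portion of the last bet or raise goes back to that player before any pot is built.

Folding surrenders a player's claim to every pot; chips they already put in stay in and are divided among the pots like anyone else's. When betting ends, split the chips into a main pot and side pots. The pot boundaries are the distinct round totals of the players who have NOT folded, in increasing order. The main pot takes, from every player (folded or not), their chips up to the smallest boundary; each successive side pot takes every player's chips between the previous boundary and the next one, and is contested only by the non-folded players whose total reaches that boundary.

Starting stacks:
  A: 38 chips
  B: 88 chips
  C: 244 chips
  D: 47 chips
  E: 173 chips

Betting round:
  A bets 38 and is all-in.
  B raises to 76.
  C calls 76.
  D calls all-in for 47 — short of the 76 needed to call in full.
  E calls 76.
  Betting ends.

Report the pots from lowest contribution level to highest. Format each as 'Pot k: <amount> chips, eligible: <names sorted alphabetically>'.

Contributions: A=38, B=76, C=76, D=47, E=76
Pot levels (distinct totals of non-folded players): 38, 47, 76
Layer 1-38: 38 each from A, B, C, D, E = 38*5 = 190 chips; eligible A, B, C, D, E
Layer 39-47: 9 each from B, C, D, E = 9*4 = 36 chips; eligible B, C, D, E
Layer 48-76: 29 each from B, C, E = 29*3 = 87 chips; eligible B, C, E

Pot 1: 190 chips, eligible: A, B, C, D, E
Pot 2: 36 chips, eligible: B, C, D, E
Pot 3: 87 chips, eligible: B, C, E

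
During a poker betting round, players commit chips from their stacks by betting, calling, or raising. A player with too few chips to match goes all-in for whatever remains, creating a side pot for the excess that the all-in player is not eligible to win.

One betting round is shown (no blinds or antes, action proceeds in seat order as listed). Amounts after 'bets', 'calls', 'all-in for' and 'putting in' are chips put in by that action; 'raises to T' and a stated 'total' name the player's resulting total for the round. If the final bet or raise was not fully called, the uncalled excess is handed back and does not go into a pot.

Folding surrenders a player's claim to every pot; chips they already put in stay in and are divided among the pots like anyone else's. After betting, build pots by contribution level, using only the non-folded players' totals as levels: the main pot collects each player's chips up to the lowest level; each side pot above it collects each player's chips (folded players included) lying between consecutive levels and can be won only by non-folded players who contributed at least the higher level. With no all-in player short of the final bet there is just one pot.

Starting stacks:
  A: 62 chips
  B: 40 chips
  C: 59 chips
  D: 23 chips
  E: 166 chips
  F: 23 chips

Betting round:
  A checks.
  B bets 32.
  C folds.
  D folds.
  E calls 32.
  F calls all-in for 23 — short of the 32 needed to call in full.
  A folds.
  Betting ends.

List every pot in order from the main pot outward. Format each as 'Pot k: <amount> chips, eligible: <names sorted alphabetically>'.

Contributions: B=32, E=32, F=23
Folded: A, C, D
Pot levels (distinct totals of non-folded players): 23, 32
Layer 1-23: 23 each from B, E, F = 23*3 = 69 chips; eligible B, E, F
Layer 24-32: 9 each from B, E = 9*2 = 18 chips; eligible B, E

Pot 1: 69 chips, eligible: B, E, F
Pot 2: 18 chips, eligible: B, E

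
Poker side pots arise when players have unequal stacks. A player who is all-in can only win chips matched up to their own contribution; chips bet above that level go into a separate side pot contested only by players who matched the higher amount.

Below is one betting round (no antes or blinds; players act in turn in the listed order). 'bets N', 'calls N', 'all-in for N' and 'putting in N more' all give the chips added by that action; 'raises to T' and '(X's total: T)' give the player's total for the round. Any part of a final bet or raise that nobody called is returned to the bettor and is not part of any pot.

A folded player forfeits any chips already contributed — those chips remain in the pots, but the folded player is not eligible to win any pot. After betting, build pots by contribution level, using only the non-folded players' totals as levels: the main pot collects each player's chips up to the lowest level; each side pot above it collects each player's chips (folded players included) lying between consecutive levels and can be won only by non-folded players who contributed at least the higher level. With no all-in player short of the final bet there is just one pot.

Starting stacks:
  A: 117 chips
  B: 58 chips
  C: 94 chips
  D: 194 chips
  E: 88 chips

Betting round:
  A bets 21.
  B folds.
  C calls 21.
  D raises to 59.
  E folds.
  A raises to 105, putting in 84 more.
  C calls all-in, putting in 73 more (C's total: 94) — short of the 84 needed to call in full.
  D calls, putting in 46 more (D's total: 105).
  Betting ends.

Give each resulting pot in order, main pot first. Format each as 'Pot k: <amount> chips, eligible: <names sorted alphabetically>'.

Pot 1: 282 chips, eligible: A, C, D
Pot 2: 22 chips, eligible: A, D

Derivation:
Contributions: A=105, C=94, D=105
Folded: B, E
Pot levels (distinct totals of non-folded players): 94, 105
Layer 1-94: 94 each from A, C, D = 94*3 = 282 chips; eligible A, C, D
Layer 95-105: 11 each from A, D = 11*2 = 22 chips; eligible A, D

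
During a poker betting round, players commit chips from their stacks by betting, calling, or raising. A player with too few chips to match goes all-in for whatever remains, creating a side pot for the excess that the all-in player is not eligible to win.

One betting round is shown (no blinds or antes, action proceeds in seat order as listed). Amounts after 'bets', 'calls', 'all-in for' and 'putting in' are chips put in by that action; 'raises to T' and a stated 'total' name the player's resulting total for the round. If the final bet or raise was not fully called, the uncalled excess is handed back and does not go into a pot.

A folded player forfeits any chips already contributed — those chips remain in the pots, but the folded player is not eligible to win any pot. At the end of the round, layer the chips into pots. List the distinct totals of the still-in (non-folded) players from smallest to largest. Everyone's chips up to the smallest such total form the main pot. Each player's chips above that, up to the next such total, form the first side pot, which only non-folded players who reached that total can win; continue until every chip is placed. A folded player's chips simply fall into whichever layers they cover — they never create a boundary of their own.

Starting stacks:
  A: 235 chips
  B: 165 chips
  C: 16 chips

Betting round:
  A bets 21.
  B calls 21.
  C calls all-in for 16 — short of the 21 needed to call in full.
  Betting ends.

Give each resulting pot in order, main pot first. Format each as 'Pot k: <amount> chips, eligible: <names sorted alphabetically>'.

Pot 1: 48 chips, eligible: A, B, C
Pot 2: 10 chips, eligible: A, B

Derivation:
Contributions: A=21, B=21, C=16
Pot levels (distinct totals of non-folded players): 16, 21
Layer 1-16: 16 each from A, B, C = 16*3 = 48 chips; eligible A, B, C
Layer 17-21: 5 each from A, B = 5*2 = 10 chips; eligible A, B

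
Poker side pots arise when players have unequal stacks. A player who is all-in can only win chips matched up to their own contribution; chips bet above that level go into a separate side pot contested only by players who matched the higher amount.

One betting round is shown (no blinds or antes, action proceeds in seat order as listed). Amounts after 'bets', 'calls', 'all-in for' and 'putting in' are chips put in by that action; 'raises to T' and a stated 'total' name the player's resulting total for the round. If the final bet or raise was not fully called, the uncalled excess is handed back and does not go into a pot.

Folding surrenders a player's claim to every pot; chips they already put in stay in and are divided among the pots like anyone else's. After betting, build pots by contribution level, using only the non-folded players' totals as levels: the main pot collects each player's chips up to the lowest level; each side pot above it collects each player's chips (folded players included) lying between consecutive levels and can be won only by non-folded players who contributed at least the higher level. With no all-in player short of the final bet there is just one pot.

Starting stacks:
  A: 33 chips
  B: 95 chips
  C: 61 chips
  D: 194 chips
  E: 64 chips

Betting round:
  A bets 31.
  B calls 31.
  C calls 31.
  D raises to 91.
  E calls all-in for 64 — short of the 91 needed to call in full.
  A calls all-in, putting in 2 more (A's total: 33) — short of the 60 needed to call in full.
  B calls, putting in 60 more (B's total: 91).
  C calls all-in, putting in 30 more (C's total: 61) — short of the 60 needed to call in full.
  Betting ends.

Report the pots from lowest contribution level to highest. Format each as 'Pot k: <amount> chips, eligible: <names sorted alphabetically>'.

Contributions: A=33, B=91, C=61, D=91, E=64
Pot levels (distinct totals of non-folded players): 33, 61, 64, 91
Layer 1-33: 33 each from A, B, C, D, E = 33*5 = 165 chips; eligible A, B, C, D, E
Layer 34-61: 28 each from B, C, D, E = 28*4 = 112 chips; eligible B, C, D, E
Layer 62-64: 3 each from B, D, E = 3*3 = 9 chips; eligible B, D, E
Layer 65-91: 27 each from B, D = 27*2 = 54 chips; eligible B, D

Pot 1: 165 chips, eligible: A, B, C, D, E
Pot 2: 112 chips, eligible: B, C, D, E
Pot 3: 9 chips, eligible: B, D, E
Pot 4: 54 chips, eligible: B, D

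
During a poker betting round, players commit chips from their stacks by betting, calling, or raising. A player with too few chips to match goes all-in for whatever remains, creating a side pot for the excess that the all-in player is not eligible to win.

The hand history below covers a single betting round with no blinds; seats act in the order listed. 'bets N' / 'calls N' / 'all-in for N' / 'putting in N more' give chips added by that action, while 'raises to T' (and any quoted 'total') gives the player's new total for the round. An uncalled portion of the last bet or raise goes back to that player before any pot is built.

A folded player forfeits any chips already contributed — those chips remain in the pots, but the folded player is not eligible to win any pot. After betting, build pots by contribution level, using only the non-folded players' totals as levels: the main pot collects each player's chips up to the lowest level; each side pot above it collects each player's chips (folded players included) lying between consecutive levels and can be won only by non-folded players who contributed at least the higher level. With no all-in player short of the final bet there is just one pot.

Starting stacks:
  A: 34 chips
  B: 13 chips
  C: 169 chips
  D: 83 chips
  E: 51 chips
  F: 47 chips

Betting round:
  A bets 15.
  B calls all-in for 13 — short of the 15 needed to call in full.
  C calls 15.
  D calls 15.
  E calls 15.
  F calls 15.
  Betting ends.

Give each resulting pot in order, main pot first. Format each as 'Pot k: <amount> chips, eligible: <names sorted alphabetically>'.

Pot 1: 78 chips, eligible: A, B, C, D, E, F
Pot 2: 10 chips, eligible: A, C, D, E, F

Derivation:
Contributions: A=15, B=13, C=15, D=15, E=15, F=15
Pot levels (distinct totals of non-folded players): 13, 15
Layer 1-13: 13 each from A, B, C, D, E, F = 13*6 = 78 chips; eligible A, B, C, D, E, F
Layer 14-15: 2 each from A, C, D, E, F = 2*5 = 10 chips; eligible A, C, D, E, F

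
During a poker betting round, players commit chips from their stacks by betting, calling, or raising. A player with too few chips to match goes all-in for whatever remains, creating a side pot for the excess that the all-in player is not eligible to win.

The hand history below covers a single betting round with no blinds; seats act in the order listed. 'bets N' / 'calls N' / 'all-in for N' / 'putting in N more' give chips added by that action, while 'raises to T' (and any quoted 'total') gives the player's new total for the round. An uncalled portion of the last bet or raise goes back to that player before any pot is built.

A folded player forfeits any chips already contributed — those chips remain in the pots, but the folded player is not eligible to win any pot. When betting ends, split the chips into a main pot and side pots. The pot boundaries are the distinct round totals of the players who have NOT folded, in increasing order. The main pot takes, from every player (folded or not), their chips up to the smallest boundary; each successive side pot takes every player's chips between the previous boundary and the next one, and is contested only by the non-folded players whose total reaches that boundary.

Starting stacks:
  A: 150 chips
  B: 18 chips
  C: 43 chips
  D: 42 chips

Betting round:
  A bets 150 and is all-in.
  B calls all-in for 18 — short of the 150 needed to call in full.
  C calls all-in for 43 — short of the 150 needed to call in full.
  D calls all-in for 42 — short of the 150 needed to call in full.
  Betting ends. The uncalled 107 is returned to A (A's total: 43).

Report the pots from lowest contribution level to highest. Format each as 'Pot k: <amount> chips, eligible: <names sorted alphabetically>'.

Pot 1: 72 chips, eligible: A, B, C, D
Pot 2: 72 chips, eligible: A, C, D
Pot 3: 2 chips, eligible: A, C

Derivation:
Contributions (after 107 returned to A): A=43, B=18, C=43, D=42
Pot levels (distinct totals of non-folded players): 18, 42, 43
Layer 1-18: 18 each from A, B, C, D = 18*4 = 72 chips; eligible A, B, C, D
Layer 19-42: 24 each from A, C, D = 24*3 = 72 chips; eligible A, C, D
Layer 43-43: 1 each from A, C = 1*2 = 2 chips; eligible A, C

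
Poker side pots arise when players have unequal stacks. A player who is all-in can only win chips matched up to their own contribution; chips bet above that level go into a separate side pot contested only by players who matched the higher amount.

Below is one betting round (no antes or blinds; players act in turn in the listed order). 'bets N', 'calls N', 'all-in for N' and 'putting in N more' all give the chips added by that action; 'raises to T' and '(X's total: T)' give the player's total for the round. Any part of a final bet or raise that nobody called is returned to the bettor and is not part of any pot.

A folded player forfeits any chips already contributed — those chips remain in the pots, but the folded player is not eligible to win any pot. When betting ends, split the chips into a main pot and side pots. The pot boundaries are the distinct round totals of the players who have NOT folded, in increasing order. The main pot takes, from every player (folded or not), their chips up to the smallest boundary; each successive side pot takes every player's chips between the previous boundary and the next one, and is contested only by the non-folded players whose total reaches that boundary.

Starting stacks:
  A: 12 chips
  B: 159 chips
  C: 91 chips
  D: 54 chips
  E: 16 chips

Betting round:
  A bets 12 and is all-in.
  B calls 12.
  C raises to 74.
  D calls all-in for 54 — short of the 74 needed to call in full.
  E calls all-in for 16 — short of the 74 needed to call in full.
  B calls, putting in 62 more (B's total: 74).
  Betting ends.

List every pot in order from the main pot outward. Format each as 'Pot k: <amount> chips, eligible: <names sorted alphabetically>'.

Pot 1: 60 chips, eligible: A, B, C, D, E
Pot 2: 16 chips, eligible: B, C, D, E
Pot 3: 114 chips, eligible: B, C, D
Pot 4: 40 chips, eligible: B, C

Derivation:
Contributions: A=12, B=74, C=74, D=54, E=16
Pot levels (distinct totals of non-folded players): 12, 16, 54, 74
Layer 1-12: 12 each from A, B, C, D, E = 12*5 = 60 chips; eligible A, B, C, D, E
Layer 13-16: 4 each from B, C, D, E = 4*4 = 16 chips; eligible B, C, D, E
Layer 17-54: 38 each from B, C, D = 38*3 = 114 chips; eligible B, C, D
Layer 55-74: 20 each from B, C = 20*2 = 40 chips; eligible B, C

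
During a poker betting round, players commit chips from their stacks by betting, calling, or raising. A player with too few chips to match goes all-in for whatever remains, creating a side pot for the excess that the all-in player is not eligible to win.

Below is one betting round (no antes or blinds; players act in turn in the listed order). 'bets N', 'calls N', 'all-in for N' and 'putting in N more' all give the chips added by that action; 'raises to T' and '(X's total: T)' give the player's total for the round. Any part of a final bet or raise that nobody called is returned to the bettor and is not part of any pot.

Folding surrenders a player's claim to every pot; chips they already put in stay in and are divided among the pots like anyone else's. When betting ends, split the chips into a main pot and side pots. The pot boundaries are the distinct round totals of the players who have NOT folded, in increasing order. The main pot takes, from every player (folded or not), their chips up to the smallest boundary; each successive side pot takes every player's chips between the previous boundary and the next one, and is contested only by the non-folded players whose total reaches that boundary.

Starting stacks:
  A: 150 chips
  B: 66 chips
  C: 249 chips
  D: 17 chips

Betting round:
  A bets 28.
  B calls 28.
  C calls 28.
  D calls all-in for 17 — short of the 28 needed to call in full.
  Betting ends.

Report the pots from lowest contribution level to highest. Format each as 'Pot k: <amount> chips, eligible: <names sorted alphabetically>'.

Contributions: A=28, B=28, C=28, D=17
Pot levels (distinct totals of non-folded players): 17, 28
Layer 1-17: 17 each from A, B, C, D = 17*4 = 68 chips; eligible A, B, C, D
Layer 18-28: 11 each from A, B, C = 11*3 = 33 chips; eligible A, B, C

Pot 1: 68 chips, eligible: A, B, C, D
Pot 2: 33 chips, eligible: A, B, C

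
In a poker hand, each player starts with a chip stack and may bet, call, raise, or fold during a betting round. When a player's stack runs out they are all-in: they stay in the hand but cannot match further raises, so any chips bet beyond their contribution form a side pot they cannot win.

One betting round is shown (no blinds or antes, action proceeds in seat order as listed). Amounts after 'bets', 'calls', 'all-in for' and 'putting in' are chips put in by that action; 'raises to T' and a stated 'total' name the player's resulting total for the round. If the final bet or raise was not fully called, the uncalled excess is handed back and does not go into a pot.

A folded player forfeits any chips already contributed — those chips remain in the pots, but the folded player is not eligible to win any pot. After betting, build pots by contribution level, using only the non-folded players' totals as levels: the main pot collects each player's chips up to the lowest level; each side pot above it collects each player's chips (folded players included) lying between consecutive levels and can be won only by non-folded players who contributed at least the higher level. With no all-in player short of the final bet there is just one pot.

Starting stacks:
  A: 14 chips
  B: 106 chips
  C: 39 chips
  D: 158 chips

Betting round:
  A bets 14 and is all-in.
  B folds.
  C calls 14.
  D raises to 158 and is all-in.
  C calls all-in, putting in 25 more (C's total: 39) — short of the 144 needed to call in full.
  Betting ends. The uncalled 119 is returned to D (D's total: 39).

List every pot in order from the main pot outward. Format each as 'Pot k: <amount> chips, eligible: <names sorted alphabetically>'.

Pot 1: 42 chips, eligible: A, C, D
Pot 2: 50 chips, eligible: C, D

Derivation:
Contributions (after 119 returned to D): A=14, C=39, D=39
Folded: B
Pot levels (distinct totals of non-folded players): 14, 39
Layer 1-14: 14 each from A, C, D = 14*3 = 42 chips; eligible A, C, D
Layer 15-39: 25 each from C, D = 25*2 = 50 chips; eligible C, D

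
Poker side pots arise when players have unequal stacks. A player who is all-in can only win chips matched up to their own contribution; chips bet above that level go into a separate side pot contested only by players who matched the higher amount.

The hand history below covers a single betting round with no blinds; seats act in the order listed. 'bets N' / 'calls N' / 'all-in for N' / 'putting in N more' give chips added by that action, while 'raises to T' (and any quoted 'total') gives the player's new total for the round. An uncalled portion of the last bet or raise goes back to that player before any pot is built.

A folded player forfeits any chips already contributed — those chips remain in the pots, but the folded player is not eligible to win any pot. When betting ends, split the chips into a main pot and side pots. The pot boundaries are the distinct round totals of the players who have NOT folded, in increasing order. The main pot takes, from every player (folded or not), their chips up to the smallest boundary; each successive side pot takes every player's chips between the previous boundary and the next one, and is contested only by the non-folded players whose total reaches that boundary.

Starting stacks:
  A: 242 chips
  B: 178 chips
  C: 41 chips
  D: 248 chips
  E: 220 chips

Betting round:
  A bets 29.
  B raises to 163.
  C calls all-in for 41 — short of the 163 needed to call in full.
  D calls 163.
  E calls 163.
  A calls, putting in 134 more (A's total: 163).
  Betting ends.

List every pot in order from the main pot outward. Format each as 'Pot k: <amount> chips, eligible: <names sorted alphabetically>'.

Contributions: A=163, B=163, C=41, D=163, E=163
Pot levels (distinct totals of non-folded players): 41, 163
Layer 1-41: 41 each from A, B, C, D, E = 41*5 = 205 chips; eligible A, B, C, D, E
Layer 42-163: 122 each from A, B, D, E = 122*4 = 488 chips; eligible A, B, D, E

Pot 1: 205 chips, eligible: A, B, C, D, E
Pot 2: 488 chips, eligible: A, B, D, E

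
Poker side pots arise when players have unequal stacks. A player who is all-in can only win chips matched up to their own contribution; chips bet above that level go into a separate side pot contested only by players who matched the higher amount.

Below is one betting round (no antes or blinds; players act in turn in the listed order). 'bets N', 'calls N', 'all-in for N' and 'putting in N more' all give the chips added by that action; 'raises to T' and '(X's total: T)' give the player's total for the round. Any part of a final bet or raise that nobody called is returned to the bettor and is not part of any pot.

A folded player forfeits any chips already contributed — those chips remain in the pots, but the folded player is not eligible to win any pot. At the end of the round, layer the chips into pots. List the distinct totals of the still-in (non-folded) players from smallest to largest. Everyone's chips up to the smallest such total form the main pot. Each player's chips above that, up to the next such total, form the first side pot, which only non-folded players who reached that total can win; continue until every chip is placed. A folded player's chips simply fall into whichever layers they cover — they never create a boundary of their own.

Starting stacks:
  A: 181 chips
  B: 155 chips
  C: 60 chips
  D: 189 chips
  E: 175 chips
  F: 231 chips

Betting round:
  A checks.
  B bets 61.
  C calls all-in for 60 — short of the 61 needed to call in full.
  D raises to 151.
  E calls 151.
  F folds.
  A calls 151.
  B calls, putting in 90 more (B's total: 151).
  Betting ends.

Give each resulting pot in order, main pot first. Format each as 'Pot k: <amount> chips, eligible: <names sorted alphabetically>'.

Contributions: A=151, B=151, C=60, D=151, E=151
Folded: F
Pot levels (distinct totals of non-folded players): 60, 151
Layer 1-60: 60 each from A, B, C, D, E = 60*5 = 300 chips; eligible A, B, C, D, E
Layer 61-151: 91 each from A, B, D, E = 91*4 = 364 chips; eligible A, B, D, E

Pot 1: 300 chips, eligible: A, B, C, D, E
Pot 2: 364 chips, eligible: A, B, D, E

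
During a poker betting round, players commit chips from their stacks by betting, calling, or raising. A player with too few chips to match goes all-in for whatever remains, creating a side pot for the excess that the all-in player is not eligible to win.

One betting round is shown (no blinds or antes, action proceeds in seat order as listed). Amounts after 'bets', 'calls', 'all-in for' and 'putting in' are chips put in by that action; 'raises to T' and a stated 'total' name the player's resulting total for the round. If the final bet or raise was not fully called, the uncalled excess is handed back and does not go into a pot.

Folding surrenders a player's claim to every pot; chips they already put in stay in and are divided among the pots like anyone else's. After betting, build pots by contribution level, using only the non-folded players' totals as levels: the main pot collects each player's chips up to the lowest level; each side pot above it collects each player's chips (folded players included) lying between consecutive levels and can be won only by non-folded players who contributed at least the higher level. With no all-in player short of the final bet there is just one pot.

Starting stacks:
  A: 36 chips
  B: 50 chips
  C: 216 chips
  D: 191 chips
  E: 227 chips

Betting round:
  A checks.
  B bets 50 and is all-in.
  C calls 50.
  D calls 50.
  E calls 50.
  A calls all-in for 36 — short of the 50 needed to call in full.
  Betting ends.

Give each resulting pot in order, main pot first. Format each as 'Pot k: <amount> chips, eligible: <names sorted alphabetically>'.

Contributions: A=36, B=50, C=50, D=50, E=50
Pot levels (distinct totals of non-folded players): 36, 50
Layer 1-36: 36 each from A, B, C, D, E = 36*5 = 180 chips; eligible A, B, C, D, E
Layer 37-50: 14 each from B, C, D, E = 14*4 = 56 chips; eligible B, C, D, E

Pot 1: 180 chips, eligible: A, B, C, D, E
Pot 2: 56 chips, eligible: B, C, D, E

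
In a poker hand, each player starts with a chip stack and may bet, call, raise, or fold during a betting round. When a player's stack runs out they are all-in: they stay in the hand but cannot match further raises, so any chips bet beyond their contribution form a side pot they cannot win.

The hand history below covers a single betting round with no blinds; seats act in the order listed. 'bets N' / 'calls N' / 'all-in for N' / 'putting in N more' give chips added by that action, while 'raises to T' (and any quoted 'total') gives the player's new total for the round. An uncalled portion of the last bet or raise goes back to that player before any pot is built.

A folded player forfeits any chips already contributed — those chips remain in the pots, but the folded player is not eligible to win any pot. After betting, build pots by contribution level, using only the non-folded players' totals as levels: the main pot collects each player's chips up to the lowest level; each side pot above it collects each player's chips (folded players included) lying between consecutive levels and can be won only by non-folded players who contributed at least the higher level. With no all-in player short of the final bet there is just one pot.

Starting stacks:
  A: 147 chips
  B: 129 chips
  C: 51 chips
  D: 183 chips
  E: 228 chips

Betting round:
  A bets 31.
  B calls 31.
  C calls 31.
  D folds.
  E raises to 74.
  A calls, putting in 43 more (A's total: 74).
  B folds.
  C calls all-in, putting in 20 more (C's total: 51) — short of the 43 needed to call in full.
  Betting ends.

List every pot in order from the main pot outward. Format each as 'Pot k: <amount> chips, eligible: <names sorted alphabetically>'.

Contributions: A=74, B=31, C=51, E=74
Folded: B, D
Pot levels (distinct totals of non-folded players): 51, 74
Layer 1-51: A 51 + B 31 + C 51 + E 51 = 184 chips; eligible A, C, E
Layer 52-74: 23 each from A, E = 23*2 = 46 chips; eligible A, E

Pot 1: 184 chips, eligible: A, C, E
Pot 2: 46 chips, eligible: A, E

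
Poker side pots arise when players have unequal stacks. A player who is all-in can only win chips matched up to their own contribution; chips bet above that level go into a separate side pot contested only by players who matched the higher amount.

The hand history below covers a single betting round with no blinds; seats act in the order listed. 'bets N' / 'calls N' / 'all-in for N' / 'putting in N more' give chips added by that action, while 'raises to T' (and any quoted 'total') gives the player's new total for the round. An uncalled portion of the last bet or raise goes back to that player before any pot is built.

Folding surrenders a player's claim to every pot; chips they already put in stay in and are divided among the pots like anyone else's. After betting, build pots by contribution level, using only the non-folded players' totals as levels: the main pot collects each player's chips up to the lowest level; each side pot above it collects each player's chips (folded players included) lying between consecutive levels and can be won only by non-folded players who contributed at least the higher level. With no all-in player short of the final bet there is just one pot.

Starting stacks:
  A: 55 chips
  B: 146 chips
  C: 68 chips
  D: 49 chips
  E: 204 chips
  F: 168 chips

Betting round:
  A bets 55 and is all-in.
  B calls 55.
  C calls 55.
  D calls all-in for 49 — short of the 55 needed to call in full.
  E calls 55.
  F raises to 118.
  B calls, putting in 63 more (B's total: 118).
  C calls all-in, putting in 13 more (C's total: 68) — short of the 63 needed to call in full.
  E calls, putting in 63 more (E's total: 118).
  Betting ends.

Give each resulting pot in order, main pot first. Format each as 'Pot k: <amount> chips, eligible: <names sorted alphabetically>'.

Pot 1: 294 chips, eligible: A, B, C, D, E, F
Pot 2: 30 chips, eligible: A, B, C, E, F
Pot 3: 52 chips, eligible: B, C, E, F
Pot 4: 150 chips, eligible: B, E, F

Derivation:
Contributions: A=55, B=118, C=68, D=49, E=118, F=118
Pot levels (distinct totals of non-folded players): 49, 55, 68, 118
Layer 1-49: 49 each from A, B, C, D, E, F = 49*6 = 294 chips; eligible A, B, C, D, E, F
Layer 50-55: 6 each from A, B, C, E, F = 6*5 = 30 chips; eligible A, B, C, E, F
Layer 56-68: 13 each from B, C, E, F = 13*4 = 52 chips; eligible B, C, E, F
Layer 69-118: 50 each from B, E, F = 50*3 = 150 chips; eligible B, E, F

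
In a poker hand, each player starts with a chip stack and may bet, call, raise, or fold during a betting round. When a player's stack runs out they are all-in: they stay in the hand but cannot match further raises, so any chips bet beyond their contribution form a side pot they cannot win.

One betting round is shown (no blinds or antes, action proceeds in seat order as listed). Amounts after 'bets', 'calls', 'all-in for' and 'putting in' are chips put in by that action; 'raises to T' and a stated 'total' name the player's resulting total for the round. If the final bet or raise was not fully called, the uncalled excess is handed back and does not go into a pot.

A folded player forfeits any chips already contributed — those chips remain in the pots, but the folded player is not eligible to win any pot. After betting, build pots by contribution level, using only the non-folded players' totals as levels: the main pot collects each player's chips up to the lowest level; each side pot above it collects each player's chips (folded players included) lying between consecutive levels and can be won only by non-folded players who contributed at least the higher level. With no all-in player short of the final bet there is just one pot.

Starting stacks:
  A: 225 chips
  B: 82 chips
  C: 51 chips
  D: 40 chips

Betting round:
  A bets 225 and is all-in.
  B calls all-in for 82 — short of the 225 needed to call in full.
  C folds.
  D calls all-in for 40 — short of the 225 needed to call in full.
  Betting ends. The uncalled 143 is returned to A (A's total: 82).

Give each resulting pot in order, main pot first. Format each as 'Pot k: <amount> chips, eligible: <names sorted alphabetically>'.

Pot 1: 120 chips, eligible: A, B, D
Pot 2: 84 chips, eligible: A, B

Derivation:
Contributions (after 143 returned to A): A=82, B=82, D=40
Folded: C
Pot levels (distinct totals of non-folded players): 40, 82
Layer 1-40: 40 each from A, B, D = 40*3 = 120 chips; eligible A, B, D
Layer 41-82: 42 each from A, B = 42*2 = 84 chips; eligible A, B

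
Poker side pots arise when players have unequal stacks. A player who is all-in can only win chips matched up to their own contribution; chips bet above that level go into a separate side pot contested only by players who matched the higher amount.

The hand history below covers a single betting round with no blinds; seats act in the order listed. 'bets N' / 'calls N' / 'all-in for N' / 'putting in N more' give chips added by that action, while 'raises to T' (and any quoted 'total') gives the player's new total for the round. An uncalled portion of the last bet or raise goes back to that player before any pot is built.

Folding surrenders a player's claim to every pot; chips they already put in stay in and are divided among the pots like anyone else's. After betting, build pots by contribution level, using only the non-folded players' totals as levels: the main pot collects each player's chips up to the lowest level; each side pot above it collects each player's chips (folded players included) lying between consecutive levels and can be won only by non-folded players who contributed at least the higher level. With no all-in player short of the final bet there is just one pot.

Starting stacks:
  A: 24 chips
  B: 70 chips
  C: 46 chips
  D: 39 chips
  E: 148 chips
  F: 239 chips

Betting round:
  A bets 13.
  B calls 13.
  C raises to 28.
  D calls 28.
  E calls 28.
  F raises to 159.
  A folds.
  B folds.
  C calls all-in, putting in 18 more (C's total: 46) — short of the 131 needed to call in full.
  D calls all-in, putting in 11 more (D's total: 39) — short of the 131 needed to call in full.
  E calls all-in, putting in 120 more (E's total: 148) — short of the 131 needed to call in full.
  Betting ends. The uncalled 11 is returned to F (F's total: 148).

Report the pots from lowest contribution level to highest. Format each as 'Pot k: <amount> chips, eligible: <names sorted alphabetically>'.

Contributions (after 11 returned to F): A=13, B=13, C=46, D=39, E=148, F=148
Folded: A, B
Pot levels (distinct totals of non-folded players): 39, 46, 148
Layer 1-39: A 13 + B 13 + C 39 + D 39 + E 39 + F 39 = 182 chips; eligible C, D, E, F
Layer 40-46: 7 each from C, E, F = 7*3 = 21 chips; eligible C, E, F
Layer 47-148: 102 each from E, F = 102*2 = 204 chips; eligible E, F

Pot 1: 182 chips, eligible: C, D, E, F
Pot 2: 21 chips, eligible: C, E, F
Pot 3: 204 chips, eligible: E, F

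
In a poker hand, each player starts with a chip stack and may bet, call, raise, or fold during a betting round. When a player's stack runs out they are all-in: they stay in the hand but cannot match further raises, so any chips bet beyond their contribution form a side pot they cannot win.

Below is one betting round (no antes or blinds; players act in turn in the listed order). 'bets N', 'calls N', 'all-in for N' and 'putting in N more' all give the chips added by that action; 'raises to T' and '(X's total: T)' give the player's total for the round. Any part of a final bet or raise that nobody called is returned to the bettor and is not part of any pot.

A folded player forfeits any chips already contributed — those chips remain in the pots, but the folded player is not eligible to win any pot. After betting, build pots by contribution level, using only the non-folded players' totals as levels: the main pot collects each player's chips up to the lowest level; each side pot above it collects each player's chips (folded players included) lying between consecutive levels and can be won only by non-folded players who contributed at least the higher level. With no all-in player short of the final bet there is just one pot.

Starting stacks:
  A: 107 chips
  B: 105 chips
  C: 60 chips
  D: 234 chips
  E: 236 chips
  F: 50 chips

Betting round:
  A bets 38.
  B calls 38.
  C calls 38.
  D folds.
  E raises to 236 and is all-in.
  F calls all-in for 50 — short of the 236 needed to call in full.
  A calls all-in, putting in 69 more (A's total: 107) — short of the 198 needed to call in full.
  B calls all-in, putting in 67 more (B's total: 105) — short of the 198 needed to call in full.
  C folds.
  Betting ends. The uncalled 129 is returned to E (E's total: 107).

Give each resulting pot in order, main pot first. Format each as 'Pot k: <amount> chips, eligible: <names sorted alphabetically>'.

Contributions (after 129 returned to E): A=107, B=105, C=38, E=107, F=50
Folded: C, D
Pot levels (distinct totals of non-folded players): 50, 105, 107
Layer 1-50: A 50 + B 50 + C 38 + E 50 + F 50 = 238 chips; eligible A, B, E, F
Layer 51-105: 55 each from A, B, E = 55*3 = 165 chips; eligible A, B, E
Layer 106-107: 2 each from A, E = 2*2 = 4 chips; eligible A, E

Pot 1: 238 chips, eligible: A, B, E, F
Pot 2: 165 chips, eligible: A, B, E
Pot 3: 4 chips, eligible: A, E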